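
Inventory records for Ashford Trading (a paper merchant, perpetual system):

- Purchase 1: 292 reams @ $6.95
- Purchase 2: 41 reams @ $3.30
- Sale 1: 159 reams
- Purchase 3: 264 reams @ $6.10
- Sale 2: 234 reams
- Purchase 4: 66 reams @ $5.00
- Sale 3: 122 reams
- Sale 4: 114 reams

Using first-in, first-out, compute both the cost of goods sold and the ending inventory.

Sale 1 (159) [FIFO — oldest first]: 159 @ $6.95 = $1,105.05
Sale 2 (234) [FIFO — oldest first]: 133 @ $6.95 + 41 @ $3.30 + 60 @ $6.10 = $1,425.65
Sale 3 (122) [FIFO — oldest first]: 122 @ $6.10 = $744.20
Sale 4 (114) [FIFO — oldest first]: 82 @ $6.10 + 32 @ $5.00 = $660.20
Total COGS = $1,105.05 + $1,425.65 + $744.20 + $660.20 = $3,935.10
Ending inventory: 34 @ $5.00 = $170.00
Check: goods available $4,105.10 = COGS $3,935.10 + ending $170.00

COGS = $3,935.10; ending inventory = $170.00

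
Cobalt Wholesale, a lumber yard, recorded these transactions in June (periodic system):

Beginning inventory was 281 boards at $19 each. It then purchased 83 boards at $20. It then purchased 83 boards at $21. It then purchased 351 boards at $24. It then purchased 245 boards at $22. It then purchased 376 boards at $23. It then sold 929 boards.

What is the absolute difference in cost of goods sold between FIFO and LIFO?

$1,382

FIFO COGS: 281 @ $19 + 83 @ $20 + 83 @ $21 + 351 @ $24 + 131 @ $22 = $20,048
LIFO COGS: 376 @ $23 + 245 @ $22 + 308 @ $24 = $21,430
Difference = |$20,048 − $21,430| = $1,382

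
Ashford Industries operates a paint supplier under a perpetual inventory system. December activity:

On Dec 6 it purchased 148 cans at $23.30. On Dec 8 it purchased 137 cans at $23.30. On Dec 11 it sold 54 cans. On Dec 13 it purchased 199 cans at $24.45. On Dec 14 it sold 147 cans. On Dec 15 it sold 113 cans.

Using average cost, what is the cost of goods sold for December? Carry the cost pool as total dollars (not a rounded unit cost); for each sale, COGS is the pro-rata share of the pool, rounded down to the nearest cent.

COGS = $7,454.57

After Dec 6: 148 on hand, pool $3,448.40 (≈ $23.3000 each)
After Dec 8: 285 on hand, pool $6,640.50 (≈ $23.3000 each)
Dec 11, sell 54: 54/285 × $6,640.50 → $1,258.20
After Dec 13: 430 on hand, pool $10,247.85 (≈ $23.8322 each)
Dec 14, sell 147: 147/430 × $10,247.85 → $3,503.33
Dec 15, sell 113: 113/283 × $6,744.52 → $2,693.04
Total COGS = $1,258.20 + $3,503.33 + $2,693.04 = $7,454.57
Ending inventory (cost pool remaining) = $4,051.48
Check: goods available $11,506.05 = COGS $7,454.57 + ending $4,051.48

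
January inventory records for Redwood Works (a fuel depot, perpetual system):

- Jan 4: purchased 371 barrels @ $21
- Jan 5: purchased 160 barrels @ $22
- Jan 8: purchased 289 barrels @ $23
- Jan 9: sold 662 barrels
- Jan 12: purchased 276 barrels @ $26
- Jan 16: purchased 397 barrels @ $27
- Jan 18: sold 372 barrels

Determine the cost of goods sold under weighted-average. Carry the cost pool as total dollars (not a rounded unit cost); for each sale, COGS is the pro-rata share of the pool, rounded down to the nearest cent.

COGS = $24,057.52

After Jan 4: 371 on hand, pool $7,791.00 (≈ $21.0000 each)
After Jan 5: 531 on hand, pool $11,311.00 (≈ $21.3013 each)
After Jan 8: 820 on hand, pool $17,958.00 (≈ $21.9000 each)
Jan 9, sell 662: 662/820 × $17,958.00 → $14,497.80
After Jan 12: 434 on hand, pool $10,636.20 (≈ $24.5074 each)
After Jan 16: 831 on hand, pool $21,355.20 (≈ $25.6982 each)
Jan 18, sell 372: 372/831 × $21,355.20 → $9,559.72
Total COGS = $14,497.80 + $9,559.72 = $24,057.52
Ending inventory (cost pool remaining) = $11,795.48
Check: goods available $35,853.00 = COGS $24,057.52 + ending $11,795.48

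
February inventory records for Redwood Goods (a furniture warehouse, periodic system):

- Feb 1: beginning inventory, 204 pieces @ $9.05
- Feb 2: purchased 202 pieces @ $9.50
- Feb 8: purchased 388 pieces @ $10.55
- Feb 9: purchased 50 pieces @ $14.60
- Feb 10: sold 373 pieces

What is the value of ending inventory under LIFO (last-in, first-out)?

Ending inventory = $4,450.95

Feb 10, 373 sold [LIFO — newest first]: 50 @ $14.60 + 323 @ $10.55 = $4,137.65
Ending inventory: 204 @ $9.05 + 202 @ $9.50 + 65 @ $10.55 = $4,450.95
Check: goods available $8,588.60 = COGS $4,137.65 + ending $4,450.95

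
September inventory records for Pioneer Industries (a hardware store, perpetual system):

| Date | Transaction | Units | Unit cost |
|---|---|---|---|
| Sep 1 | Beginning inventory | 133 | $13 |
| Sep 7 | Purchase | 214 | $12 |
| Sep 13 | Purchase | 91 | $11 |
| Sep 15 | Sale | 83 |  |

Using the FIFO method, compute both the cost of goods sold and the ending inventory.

COGS = $1,079; ending inventory = $4,219

Sep 15, 83 sold [FIFO — oldest first]: 83 @ $13 = $1,079
Ending inventory: 50 @ $13 + 214 @ $12 + 91 @ $11 = $4,219
Check: goods available $5,298 = COGS $1,079 + ending $4,219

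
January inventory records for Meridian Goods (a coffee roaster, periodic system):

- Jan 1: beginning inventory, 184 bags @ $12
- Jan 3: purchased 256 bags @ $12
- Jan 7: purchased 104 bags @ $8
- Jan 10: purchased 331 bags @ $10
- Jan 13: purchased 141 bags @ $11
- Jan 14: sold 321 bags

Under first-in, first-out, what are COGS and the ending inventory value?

COGS = $3,852; ending inventory = $7,121

Jan 14, 321 sold [FIFO — oldest first]: 184 @ $12 + 137 @ $12 = $3,852
Ending inventory: 119 @ $12 + 104 @ $8 + 331 @ $10 + 141 @ $11 = $7,121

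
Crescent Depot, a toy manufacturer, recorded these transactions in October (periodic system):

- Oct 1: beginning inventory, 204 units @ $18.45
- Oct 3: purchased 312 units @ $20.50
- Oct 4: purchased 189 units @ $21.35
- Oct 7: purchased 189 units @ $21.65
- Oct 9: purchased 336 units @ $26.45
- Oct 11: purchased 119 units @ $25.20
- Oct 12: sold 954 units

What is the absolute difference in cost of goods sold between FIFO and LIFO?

$2,619.70

FIFO COGS: 204 @ $18.45 + 312 @ $20.50 + 189 @ $21.35 + 189 @ $21.65 + 60 @ $26.45 = $19,873.80
LIFO COGS: 119 @ $25.20 + 336 @ $26.45 + 189 @ $21.65 + 189 @ $21.35 + 121 @ $20.50 = $22,493.50
Difference = |$19,873.80 − $22,493.50| = $2,619.70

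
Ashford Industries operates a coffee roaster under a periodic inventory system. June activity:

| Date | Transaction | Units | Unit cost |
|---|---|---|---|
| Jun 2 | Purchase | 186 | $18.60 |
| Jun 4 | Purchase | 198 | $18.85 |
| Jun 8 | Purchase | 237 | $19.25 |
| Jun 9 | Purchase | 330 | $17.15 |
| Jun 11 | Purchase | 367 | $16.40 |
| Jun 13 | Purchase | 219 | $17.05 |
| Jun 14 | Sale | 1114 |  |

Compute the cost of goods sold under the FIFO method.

COGS = $20,086.85

Jun 14, 1114 sold [FIFO — oldest first]: 186 @ $18.60 + 198 @ $18.85 + 237 @ $19.25 + 330 @ $17.15 + 163 @ $16.40 = $20,086.85
Ending inventory: 204 @ $16.40 + 219 @ $17.05 = $7,079.55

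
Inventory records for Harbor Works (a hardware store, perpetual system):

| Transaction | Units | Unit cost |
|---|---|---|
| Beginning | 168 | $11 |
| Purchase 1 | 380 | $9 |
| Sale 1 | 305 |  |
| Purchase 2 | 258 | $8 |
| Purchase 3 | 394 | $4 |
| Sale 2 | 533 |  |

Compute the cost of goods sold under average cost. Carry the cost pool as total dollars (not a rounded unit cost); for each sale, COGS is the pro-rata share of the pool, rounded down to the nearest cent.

COGS = $6,490.89

After Beginning: 168 on hand, pool $1,848.00 (≈ $11.0000 each)
After Purchase 1: 548 on hand, pool $5,268.00 (≈ $9.6131 each)
Sale 1, sell 305: 305/548 × $5,268.00 → $2,932.00
After Purchase 2: 501 on hand, pool $4,400.00 (≈ $8.7824 each)
After Purchase 3: 895 on hand, pool $5,976.00 (≈ $6.6771 each)
Sale 2, sell 533: 533/895 × $5,976.00 → $3,558.89
Total COGS = $2,932.00 + $3,558.89 = $6,490.89
Ending inventory (cost pool remaining) = $2,417.11
Check: goods available $8,908.00 = COGS $6,490.89 + ending $2,417.11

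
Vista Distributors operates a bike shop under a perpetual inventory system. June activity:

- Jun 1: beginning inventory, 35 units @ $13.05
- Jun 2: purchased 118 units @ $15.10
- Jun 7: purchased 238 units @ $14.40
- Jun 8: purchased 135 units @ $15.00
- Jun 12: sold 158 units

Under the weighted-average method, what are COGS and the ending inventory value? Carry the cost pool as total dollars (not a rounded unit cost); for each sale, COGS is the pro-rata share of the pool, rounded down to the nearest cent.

After Jun 1: 35 on hand, pool $456.75 (≈ $13.0500 each)
After Jun 2: 153 on hand, pool $2,238.55 (≈ $14.6310 each)
After Jun 7: 391 on hand, pool $5,665.75 (≈ $14.4904 each)
After Jun 8: 526 on hand, pool $7,690.75 (≈ $14.6212 each)
Jun 12, sell 158: 158/526 × $7,690.75 → $2,310.14
Ending inventory (cost pool remaining) = $5,380.61
Check: goods available $7,690.75 = COGS $2,310.14 + ending $5,380.61

COGS = $2,310.14; ending inventory = $5,380.61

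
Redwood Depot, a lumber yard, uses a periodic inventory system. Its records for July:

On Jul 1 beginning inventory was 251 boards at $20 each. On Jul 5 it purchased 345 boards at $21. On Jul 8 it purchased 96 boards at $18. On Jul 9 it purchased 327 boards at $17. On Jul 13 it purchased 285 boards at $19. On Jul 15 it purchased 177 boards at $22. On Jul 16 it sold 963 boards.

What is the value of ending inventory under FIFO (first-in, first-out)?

Jul 16, 963 sold [FIFO — oldest first]: 251 @ $20 + 345 @ $21 + 96 @ $18 + 271 @ $17 = $18,600
Ending inventory: 56 @ $17 + 285 @ $19 + 177 @ $22 = $10,261

Ending inventory = $10,261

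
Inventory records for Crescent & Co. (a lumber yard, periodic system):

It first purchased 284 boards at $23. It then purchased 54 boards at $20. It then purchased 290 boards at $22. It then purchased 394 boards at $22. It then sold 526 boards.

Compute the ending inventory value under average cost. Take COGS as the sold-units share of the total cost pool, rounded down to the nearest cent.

Sale 1, sell 526: 526/1022 × $22,660.00 → $11,662.58
Ending inventory (cost pool remaining) = $10,997.42
Check: goods available $22,660.00 = COGS $11,662.58 + ending $10,997.42

Ending inventory = $10,997.42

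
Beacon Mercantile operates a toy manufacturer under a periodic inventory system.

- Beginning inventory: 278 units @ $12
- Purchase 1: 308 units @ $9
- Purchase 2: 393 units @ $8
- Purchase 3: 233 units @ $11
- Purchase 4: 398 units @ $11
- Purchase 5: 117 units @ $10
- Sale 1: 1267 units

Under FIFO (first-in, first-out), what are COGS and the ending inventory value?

Sale 1 (1267) [FIFO — oldest first]: 278 @ $12 + 308 @ $9 + 393 @ $8 + 233 @ $11 + 55 @ $11 = $12,420
Ending inventory: 343 @ $11 + 117 @ $10 = $4,943
Check: goods available $17,363 = COGS $12,420 + ending $4,943

COGS = $12,420; ending inventory = $4,943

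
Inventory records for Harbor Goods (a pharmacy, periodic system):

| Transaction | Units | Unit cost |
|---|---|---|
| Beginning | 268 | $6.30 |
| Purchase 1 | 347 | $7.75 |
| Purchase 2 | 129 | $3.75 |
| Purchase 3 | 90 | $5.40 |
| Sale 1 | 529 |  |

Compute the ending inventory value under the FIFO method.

Sale 1 (529) [FIFO — oldest first]: 268 @ $6.30 + 261 @ $7.75 = $3,711.15
Ending inventory: 86 @ $7.75 + 129 @ $3.75 + 90 @ $5.40 = $1,636.25
Check: goods available $5,347.40 = COGS $3,711.15 + ending $1,636.25

Ending inventory = $1,636.25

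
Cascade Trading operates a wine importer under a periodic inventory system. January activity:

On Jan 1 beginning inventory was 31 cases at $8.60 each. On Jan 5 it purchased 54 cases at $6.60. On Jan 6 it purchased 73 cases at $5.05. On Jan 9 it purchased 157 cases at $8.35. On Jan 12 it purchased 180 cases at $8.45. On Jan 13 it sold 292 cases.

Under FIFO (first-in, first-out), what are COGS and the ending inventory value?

COGS = $2,110.55; ending inventory = $1,713.05

Jan 13, 292 sold [FIFO — oldest first]: 31 @ $8.60 + 54 @ $6.60 + 73 @ $5.05 + 134 @ $8.35 = $2,110.55
Ending inventory: 23 @ $8.35 + 180 @ $8.45 = $1,713.05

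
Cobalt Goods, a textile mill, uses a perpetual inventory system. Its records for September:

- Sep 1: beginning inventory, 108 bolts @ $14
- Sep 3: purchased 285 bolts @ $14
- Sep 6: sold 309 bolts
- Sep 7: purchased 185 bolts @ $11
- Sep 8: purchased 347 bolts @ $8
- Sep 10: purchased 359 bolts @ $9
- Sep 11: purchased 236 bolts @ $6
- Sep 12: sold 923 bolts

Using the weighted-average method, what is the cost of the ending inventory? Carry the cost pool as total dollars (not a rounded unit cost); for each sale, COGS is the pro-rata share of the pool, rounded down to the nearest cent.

After Sep 1: 108 on hand, pool $1,512.00 (≈ $14.0000 each)
After Sep 3: 393 on hand, pool $5,502.00 (≈ $14.0000 each)
Sep 6, sell 309: 309/393 × $5,502.00 → $4,326.00
After Sep 7: 269 on hand, pool $3,211.00 (≈ $11.9368 each)
After Sep 8: 616 on hand, pool $5,987.00 (≈ $9.7192 each)
After Sep 10: 975 on hand, pool $9,218.00 (≈ $9.4544 each)
After Sep 11: 1211 on hand, pool $10,634.00 (≈ $8.7812 each)
Sep 12, sell 923: 923/1211 × $10,634.00 → $8,105.02
Total COGS = $4,326.00 + $8,105.02 = $12,431.02
Ending inventory (cost pool remaining) = $2,528.98
Check: goods available $14,960.00 = COGS $12,431.02 + ending $2,528.98

Ending inventory = $2,528.98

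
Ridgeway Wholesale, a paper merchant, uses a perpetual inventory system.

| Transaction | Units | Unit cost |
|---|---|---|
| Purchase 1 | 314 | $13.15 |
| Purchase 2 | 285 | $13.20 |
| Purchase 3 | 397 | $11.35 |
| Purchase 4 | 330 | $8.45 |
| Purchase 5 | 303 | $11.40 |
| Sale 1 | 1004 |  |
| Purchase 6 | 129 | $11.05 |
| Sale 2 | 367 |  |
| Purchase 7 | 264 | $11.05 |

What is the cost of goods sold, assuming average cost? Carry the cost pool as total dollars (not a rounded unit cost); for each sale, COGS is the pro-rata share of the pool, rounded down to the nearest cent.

After Purchase 1: 314 on hand, pool $4,129.10 (≈ $13.1500 each)
After Purchase 2: 599 on hand, pool $7,891.10 (≈ $13.1738 each)
After Purchase 3: 996 on hand, pool $12,397.05 (≈ $12.4468 each)
After Purchase 4: 1326 on hand, pool $15,185.55 (≈ $11.4521 each)
After Purchase 5: 1629 on hand, pool $18,639.75 (≈ $11.4424 each)
Sale 1, sell 1004: 1004/1629 × $18,639.75 → $11,488.21
After Purchase 6: 754 on hand, pool $8,576.99 (≈ $11.3753 each)
Sale 2, sell 367: 367/754 × $8,576.99 → $4,174.74
After Purchase 7: 651 on hand, pool $7,319.45 (≈ $11.2434 each)
Total COGS = $11,488.21 + $4,174.74 = $15,662.95
Ending inventory (cost pool remaining) = $7,319.45

COGS = $15,662.95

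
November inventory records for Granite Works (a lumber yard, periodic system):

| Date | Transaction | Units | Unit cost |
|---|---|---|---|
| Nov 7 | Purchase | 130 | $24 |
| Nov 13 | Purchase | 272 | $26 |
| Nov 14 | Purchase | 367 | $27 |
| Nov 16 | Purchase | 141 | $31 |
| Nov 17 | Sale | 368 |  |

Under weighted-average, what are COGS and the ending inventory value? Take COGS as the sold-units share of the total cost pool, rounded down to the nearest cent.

Nov 17, sell 368: 368/910 × $24,472.00 → $9,896.36
Ending inventory (cost pool remaining) = $14,575.64
Check: goods available $24,472.00 = COGS $9,896.36 + ending $14,575.64

COGS = $9,896.36; ending inventory = $14,575.64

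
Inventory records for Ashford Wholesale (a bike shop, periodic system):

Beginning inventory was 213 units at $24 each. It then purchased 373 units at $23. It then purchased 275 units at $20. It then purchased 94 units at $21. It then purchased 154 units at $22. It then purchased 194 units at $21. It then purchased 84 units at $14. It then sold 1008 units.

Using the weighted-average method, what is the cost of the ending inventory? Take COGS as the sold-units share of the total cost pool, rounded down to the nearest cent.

Ending inventory = $8,143.72

Sale 1, sell 1008: 1008/1387 × $29,803.00 → $21,659.28
Ending inventory (cost pool remaining) = $8,143.72
Check: goods available $29,803.00 = COGS $21,659.28 + ending $8,143.72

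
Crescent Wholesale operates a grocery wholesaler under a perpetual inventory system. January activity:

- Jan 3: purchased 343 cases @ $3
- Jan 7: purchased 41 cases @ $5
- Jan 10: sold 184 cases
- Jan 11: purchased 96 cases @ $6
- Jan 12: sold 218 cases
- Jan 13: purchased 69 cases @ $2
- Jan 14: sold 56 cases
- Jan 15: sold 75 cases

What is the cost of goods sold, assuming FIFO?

Jan 10, 184 sold [FIFO — oldest first]: 184 @ $3 = $552
Jan 12, 218 sold [FIFO — oldest first]: 159 @ $3 + 41 @ $5 + 18 @ $6 = $790
Jan 14, 56 sold [FIFO — oldest first]: 56 @ $6 = $336
Jan 15, 75 sold [FIFO — oldest first]: 22 @ $6 + 53 @ $2 = $238
Total COGS = $552 + $790 + $336 + $238 = $1,916
Ending inventory: 16 @ $2 = $32

COGS = $1,916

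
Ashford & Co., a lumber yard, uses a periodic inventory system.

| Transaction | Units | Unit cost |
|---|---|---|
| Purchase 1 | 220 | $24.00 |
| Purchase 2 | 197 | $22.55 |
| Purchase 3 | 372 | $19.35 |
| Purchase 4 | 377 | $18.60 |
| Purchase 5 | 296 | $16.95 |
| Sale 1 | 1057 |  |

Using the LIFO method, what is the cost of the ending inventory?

Sale 1 (1057) [LIFO — newest first]: 296 @ $16.95 + 377 @ $18.60 + 372 @ $19.35 + 12 @ $22.55 = $19,498.20
Ending inventory: 220 @ $24.00 + 185 @ $22.55 = $9,451.75

Ending inventory = $9,451.75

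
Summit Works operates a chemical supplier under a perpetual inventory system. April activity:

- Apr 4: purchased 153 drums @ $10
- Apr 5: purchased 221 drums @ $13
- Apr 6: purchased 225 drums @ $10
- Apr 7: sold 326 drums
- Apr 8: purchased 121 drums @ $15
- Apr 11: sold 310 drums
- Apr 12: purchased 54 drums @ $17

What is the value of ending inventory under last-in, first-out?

Apr 7, 326 sold [LIFO — newest first]: 225 @ $10 + 101 @ $13 = $3,563
Apr 11, 310 sold [LIFO — newest first]: 121 @ $15 + 120 @ $13 + 69 @ $10 = $4,065
Total COGS = $3,563 + $4,065 = $7,628
Ending inventory: 84 @ $10 + 54 @ $17 = $1,758
Check: goods available $9,386 = COGS $7,628 + ending $1,758

Ending inventory = $1,758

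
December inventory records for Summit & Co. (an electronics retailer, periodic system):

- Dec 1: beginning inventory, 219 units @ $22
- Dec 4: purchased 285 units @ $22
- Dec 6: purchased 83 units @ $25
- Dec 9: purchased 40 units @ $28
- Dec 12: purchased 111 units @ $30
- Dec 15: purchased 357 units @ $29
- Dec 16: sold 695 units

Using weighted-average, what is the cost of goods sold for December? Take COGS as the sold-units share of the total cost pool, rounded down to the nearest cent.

COGS = $17,750.10

Dec 16, sell 695: 695/1095 × $27,966.00 → $17,750.10
Ending inventory (cost pool remaining) = $10,215.90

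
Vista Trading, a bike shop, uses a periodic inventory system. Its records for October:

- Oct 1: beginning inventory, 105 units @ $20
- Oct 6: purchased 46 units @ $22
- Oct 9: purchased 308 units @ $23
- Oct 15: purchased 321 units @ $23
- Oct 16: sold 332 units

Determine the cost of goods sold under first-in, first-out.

COGS = $7,275

Oct 16, 332 sold [FIFO — oldest first]: 105 @ $20 + 46 @ $22 + 181 @ $23 = $7,275
Ending inventory: 127 @ $23 + 321 @ $23 = $10,304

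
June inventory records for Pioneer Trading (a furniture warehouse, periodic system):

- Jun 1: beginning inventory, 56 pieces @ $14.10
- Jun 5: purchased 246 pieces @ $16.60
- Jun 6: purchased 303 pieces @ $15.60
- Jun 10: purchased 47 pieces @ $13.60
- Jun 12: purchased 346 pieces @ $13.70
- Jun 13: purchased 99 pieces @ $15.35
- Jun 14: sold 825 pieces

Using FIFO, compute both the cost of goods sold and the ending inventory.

COGS = $12,609.30; ending inventory = $3,889.75

Jun 14, 825 sold [FIFO — oldest first]: 56 @ $14.10 + 246 @ $16.60 + 303 @ $15.60 + 47 @ $13.60 + 173 @ $13.70 = $12,609.30
Ending inventory: 173 @ $13.70 + 99 @ $15.35 = $3,889.75
Check: goods available $16,499.05 = COGS $12,609.30 + ending $3,889.75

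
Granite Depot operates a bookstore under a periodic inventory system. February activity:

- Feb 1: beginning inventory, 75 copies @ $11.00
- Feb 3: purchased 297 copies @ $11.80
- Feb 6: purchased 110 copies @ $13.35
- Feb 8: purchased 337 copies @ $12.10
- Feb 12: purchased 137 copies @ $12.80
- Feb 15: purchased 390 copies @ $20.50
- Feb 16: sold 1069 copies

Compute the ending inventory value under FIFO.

Ending inventory = $5,678.50

Feb 16, 1069 sold [FIFO — oldest first]: 75 @ $11.00 + 297 @ $11.80 + 110 @ $13.35 + 337 @ $12.10 + 137 @ $12.80 + 113 @ $20.50 = $13,945.90
Ending inventory: 277 @ $20.50 = $5,678.50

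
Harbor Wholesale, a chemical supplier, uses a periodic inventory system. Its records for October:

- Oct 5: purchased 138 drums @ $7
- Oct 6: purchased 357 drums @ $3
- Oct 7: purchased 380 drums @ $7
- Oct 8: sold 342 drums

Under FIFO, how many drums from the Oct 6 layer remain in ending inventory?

153

Oct 8, 342 sold [FIFO — oldest first]: 138 @ $7 + 204 @ $3 = $1,578
Ending inventory: 153 @ $3 + 380 @ $7 = $3,119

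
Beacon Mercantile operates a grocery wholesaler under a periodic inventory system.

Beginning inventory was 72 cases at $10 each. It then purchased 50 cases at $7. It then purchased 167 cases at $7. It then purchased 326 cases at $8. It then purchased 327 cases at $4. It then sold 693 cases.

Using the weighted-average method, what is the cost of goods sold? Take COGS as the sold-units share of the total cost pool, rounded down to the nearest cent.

Sale 1, sell 693: 693/942 × $6,155.00 → $4,528.04
Ending inventory (cost pool remaining) = $1,626.96
Check: goods available $6,155.00 = COGS $4,528.04 + ending $1,626.96

COGS = $4,528.04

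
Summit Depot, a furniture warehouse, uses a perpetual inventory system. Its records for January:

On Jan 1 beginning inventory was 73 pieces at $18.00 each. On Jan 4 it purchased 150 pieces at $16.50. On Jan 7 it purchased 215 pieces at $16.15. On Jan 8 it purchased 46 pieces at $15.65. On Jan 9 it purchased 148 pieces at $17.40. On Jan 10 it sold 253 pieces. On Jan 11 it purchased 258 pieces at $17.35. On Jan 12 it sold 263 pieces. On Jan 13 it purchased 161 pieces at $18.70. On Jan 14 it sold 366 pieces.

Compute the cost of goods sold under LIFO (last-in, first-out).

COGS = $15,145.35

Jan 10, 253 sold [LIFO — newest first]: 148 @ $17.40 + 46 @ $15.65 + 59 @ $16.15 = $4,247.95
Jan 12, 263 sold [LIFO — newest first]: 258 @ $17.35 + 5 @ $16.15 = $4,557.05
Jan 14, 366 sold [LIFO — newest first]: 161 @ $18.70 + 151 @ $16.15 + 54 @ $16.50 = $6,340.35
Total COGS = $4,247.95 + $4,557.05 + $6,340.35 = $15,145.35
Ending inventory: 73 @ $18.00 + 96 @ $16.50 = $2,898.00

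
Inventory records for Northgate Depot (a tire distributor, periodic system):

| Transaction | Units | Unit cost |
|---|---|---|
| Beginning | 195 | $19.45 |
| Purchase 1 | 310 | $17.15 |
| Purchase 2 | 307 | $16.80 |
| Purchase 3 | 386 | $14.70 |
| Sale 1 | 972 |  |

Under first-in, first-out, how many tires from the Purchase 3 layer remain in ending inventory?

226

Sale 1 (972) [FIFO — oldest first]: 195 @ $19.45 + 310 @ $17.15 + 307 @ $16.80 + 160 @ $14.70 = $16,618.85
Ending inventory: 226 @ $14.70 = $3,322.20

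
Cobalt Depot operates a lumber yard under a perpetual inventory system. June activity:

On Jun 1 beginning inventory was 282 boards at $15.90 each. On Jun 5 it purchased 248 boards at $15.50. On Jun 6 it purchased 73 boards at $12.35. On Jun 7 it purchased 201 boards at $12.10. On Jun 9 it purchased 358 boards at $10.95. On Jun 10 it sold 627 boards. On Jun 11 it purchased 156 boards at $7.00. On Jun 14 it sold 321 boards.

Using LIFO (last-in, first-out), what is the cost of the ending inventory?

Ending inventory = $5,847.80

Jun 10, 627 sold [LIFO — newest first]: 358 @ $10.95 + 201 @ $12.10 + 68 @ $12.35 = $7,192.00
Jun 14, 321 sold [LIFO — newest first]: 156 @ $7.00 + 5 @ $12.35 + 160 @ $15.50 = $3,633.75
Total COGS = $7,192.00 + $3,633.75 = $10,825.75
Ending inventory: 282 @ $15.90 + 88 @ $15.50 = $5,847.80
Check: goods available $16,673.55 = COGS $10,825.75 + ending $5,847.80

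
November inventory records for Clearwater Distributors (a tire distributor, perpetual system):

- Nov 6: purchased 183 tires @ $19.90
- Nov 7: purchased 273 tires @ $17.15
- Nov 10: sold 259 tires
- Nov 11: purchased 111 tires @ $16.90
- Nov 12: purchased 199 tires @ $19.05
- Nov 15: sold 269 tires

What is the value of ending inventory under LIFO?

Ending inventory = $4,574.70

Nov 10, 259 sold [LIFO — newest first]: 259 @ $17.15 = $4,441.85
Nov 15, 269 sold [LIFO — newest first]: 199 @ $19.05 + 70 @ $16.90 = $4,973.95
Total COGS = $4,441.85 + $4,973.95 = $9,415.80
Ending inventory: 183 @ $19.90 + 14 @ $17.15 + 41 @ $16.90 = $4,574.70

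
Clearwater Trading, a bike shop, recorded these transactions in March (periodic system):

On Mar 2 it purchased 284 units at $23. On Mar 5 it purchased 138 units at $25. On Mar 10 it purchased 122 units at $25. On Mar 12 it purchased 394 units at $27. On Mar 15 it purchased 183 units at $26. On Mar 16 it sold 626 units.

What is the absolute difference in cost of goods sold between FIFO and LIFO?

FIFO COGS: 284 @ $23 + 138 @ $25 + 122 @ $25 + 82 @ $27 = $15,246
LIFO COGS: 183 @ $26 + 394 @ $27 + 49 @ $25 = $16,621
Difference = |$15,246 − $16,621| = $1,375

$1,375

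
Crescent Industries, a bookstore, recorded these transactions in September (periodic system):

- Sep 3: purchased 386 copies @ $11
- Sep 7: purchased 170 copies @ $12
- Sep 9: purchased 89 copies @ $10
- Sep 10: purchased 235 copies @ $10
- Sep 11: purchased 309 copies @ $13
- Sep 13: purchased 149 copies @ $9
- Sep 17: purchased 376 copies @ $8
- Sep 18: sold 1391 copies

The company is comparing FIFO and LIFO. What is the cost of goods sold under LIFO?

COGS = $14,339

FIFO COGS: 386 @ $11 + 170 @ $12 + 89 @ $10 + 235 @ $10 + 309 @ $13 + 149 @ $9 + 53 @ $8 = $15,308
LIFO COGS: 376 @ $8 + 149 @ $9 + 309 @ $13 + 235 @ $10 + 89 @ $10 + 170 @ $12 + 63 @ $11 = $14,339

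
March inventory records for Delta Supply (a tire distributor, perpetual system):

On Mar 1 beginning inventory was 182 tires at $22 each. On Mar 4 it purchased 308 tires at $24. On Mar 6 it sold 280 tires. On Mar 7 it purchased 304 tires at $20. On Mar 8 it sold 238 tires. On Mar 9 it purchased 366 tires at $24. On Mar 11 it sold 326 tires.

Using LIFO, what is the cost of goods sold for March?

Mar 6, 280 sold [LIFO — newest first]: 280 @ $24 = $6,720
Mar 8, 238 sold [LIFO — newest first]: 238 @ $20 = $4,760
Mar 11, 326 sold [LIFO — newest first]: 326 @ $24 = $7,824
Total COGS = $6,720 + $4,760 + $7,824 = $19,304
Ending inventory: 182 @ $22 + 28 @ $24 + 66 @ $20 + 40 @ $24 = $6,956
Check: goods available $26,260 = COGS $19,304 + ending $6,956

COGS = $19,304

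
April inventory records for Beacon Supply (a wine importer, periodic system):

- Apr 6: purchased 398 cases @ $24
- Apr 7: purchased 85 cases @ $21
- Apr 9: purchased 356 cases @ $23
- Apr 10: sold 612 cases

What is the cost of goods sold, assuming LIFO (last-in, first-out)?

COGS = $14,077

Apr 10, 612 sold [LIFO — newest first]: 356 @ $23 + 85 @ $21 + 171 @ $24 = $14,077
Ending inventory: 227 @ $24 = $5,448
Check: goods available $19,525 = COGS $14,077 + ending $5,448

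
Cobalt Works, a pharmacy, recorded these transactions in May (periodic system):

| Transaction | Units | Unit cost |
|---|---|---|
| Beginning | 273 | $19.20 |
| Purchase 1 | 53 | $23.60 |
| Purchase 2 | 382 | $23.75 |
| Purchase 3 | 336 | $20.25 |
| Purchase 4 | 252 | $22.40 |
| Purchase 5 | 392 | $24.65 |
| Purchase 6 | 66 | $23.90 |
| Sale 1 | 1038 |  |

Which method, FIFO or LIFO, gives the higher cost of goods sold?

LIFO

FIFO COGS: 273 @ $19.20 + 53 @ $23.60 + 382 @ $23.75 + 330 @ $20.25 = $22,247.40
LIFO COGS: 66 @ $23.90 + 392 @ $24.65 + 252 @ $22.40 + 328 @ $20.25 = $23,527.00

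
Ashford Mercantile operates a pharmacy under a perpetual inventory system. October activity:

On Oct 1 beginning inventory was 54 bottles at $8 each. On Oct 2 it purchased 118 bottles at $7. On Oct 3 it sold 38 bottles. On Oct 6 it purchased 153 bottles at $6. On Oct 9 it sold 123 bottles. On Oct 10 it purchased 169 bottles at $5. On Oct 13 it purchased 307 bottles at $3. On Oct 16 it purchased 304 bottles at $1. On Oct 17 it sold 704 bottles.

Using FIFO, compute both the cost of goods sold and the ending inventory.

Oct 3, 38 sold [FIFO — oldest first]: 38 @ $8 = $304
Oct 9, 123 sold [FIFO — oldest first]: 16 @ $8 + 107 @ $7 = $877
Oct 17, 704 sold [FIFO — oldest first]: 11 @ $7 + 153 @ $6 + 169 @ $5 + 307 @ $3 + 64 @ $1 = $2,825
Total COGS = $304 + $877 + $2,825 = $4,006
Ending inventory: 240 @ $1 = $240
Check: goods available $4,246 = COGS $4,006 + ending $240

COGS = $4,006; ending inventory = $240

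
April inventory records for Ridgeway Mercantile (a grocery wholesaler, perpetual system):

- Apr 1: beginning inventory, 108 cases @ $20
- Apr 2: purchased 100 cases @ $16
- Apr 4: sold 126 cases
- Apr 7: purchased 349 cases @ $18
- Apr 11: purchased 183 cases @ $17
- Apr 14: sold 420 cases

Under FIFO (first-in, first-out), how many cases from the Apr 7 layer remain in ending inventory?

Apr 4, 126 sold [FIFO — oldest first]: 108 @ $20 + 18 @ $16 = $2,448
Apr 14, 420 sold [FIFO — oldest first]: 82 @ $16 + 338 @ $18 = $7,396
Total COGS = $2,448 + $7,396 = $9,844
Ending inventory: 11 @ $18 + 183 @ $17 = $3,309

11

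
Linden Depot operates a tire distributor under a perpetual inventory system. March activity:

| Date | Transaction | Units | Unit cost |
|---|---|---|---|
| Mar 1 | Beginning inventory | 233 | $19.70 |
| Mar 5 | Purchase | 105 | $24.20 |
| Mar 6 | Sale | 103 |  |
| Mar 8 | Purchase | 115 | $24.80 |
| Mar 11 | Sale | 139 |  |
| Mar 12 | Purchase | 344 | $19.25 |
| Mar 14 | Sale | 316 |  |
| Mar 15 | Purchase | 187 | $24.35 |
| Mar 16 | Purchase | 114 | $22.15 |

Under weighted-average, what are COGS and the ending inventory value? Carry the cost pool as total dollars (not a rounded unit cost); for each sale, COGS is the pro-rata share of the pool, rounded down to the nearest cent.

COGS = $11,725.91; ending inventory = $11,957.74

After Mar 1: 233 on hand, pool $4,590.10 (≈ $19.7000 each)
After Mar 5: 338 on hand, pool $7,131.10 (≈ $21.0979 each)
Mar 6, sell 103: 103/338 × $7,131.10 → $2,173.08
After Mar 8: 350 on hand, pool $7,810.02 (≈ $22.3143 each)
Mar 11, sell 139: 139/350 × $7,810.02 → $3,101.69
After Mar 12: 555 on hand, pool $11,330.33 (≈ $20.4150 each)
Mar 14, sell 316: 316/555 × $11,330.33 → $6,451.14
After Mar 15: 426 on hand, pool $9,432.64 (≈ $22.1423 each)
After Mar 16: 540 on hand, pool $11,957.74 (≈ $22.1440 each)
Total COGS = $2,173.08 + $3,101.69 + $6,451.14 = $11,725.91
Ending inventory (cost pool remaining) = $11,957.74
Check: goods available $23,683.65 = COGS $11,725.91 + ending $11,957.74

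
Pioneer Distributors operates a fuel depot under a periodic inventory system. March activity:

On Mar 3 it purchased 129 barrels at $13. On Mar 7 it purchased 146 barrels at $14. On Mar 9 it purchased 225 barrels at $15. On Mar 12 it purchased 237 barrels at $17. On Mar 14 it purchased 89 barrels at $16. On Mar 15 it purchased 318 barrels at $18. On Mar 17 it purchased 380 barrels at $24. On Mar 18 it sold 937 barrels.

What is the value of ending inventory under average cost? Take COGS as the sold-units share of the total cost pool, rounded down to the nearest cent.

Ending inventory = $10,550.98

Mar 18, sell 937: 937/1524 × $27,393.00 → $16,842.02
Ending inventory (cost pool remaining) = $10,550.98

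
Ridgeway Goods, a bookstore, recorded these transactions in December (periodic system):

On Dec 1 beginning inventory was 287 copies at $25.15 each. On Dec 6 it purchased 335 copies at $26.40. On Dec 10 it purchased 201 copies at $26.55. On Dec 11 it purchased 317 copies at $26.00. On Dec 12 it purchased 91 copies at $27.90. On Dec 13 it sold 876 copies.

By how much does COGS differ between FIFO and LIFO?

$389.65

FIFO COGS: 287 @ $25.15 + 335 @ $26.40 + 201 @ $26.55 + 53 @ $26.00 = $22,776.60
LIFO COGS: 91 @ $27.90 + 317 @ $26.00 + 201 @ $26.55 + 267 @ $26.40 = $23,166.25
Difference = |$22,776.60 − $23,166.25| = $389.65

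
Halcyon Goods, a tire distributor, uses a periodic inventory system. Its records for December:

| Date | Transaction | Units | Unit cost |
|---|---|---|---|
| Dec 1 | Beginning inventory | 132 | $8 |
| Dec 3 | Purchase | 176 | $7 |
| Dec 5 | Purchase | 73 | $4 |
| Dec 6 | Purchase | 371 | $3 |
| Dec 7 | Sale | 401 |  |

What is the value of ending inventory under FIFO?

Dec 7, 401 sold [FIFO — oldest first]: 132 @ $8 + 176 @ $7 + 73 @ $4 + 20 @ $3 = $2,640
Ending inventory: 351 @ $3 = $1,053
Check: goods available $3,693 = COGS $2,640 + ending $1,053

Ending inventory = $1,053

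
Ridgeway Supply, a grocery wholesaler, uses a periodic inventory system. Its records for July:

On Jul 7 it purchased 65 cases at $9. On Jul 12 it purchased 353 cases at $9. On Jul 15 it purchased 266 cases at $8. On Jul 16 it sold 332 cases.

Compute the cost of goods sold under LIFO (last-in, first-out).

Jul 16, 332 sold [LIFO — newest first]: 266 @ $8 + 66 @ $9 = $2,722
Ending inventory: 65 @ $9 + 287 @ $9 = $3,168

COGS = $2,722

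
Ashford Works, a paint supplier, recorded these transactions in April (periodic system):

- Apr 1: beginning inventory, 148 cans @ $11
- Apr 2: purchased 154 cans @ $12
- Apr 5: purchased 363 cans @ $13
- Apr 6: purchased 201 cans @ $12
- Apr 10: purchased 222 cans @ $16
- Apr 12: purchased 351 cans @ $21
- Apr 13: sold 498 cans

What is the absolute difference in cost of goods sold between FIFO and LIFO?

FIFO COGS: 148 @ $11 + 154 @ $12 + 196 @ $13 = $6,024
LIFO COGS: 351 @ $21 + 147 @ $16 = $9,723
Difference = |$6,024 − $9,723| = $3,699

$3,699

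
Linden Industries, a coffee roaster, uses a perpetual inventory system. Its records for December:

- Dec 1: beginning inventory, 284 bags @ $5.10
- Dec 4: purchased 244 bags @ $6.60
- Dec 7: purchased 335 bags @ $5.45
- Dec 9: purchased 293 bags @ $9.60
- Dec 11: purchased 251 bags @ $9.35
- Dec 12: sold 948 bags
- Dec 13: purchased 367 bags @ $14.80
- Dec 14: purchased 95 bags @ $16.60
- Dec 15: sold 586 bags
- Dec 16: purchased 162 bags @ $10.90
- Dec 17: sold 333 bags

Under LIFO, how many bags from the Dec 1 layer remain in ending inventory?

164

Dec 12, 948 sold [LIFO — newest first]: 251 @ $9.35 + 293 @ $9.60 + 335 @ $5.45 + 69 @ $6.60 = $7,440.80
Dec 15, 586 sold [LIFO — newest first]: 95 @ $16.60 + 367 @ $14.80 + 124 @ $6.60 = $7,827.00
Dec 17, 333 sold [LIFO — newest first]: 162 @ $10.90 + 51 @ $6.60 + 120 @ $5.10 = $2,714.40
Total COGS = $7,440.80 + $7,827.00 + $2,714.40 = $17,982.20
Ending inventory: 164 @ $5.10 = $836.40
Check: goods available $18,818.60 = COGS $17,982.20 + ending $836.40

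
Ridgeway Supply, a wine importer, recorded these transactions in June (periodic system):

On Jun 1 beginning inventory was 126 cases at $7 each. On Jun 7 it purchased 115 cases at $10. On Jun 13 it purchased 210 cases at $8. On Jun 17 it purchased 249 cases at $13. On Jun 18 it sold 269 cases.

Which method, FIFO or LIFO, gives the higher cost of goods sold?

FIFO COGS: 126 @ $7 + 115 @ $10 + 28 @ $8 = $2,256
LIFO COGS: 249 @ $13 + 20 @ $8 = $3,397

LIFO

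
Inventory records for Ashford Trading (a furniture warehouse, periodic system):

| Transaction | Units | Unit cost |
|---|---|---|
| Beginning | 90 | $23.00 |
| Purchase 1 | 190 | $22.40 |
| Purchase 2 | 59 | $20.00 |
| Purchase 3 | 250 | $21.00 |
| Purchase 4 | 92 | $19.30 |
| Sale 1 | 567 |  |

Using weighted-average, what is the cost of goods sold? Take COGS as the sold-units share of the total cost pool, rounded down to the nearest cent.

Sale 1, sell 567: 567/681 × $14,531.60 → $12,098.99
Ending inventory (cost pool remaining) = $2,432.61

COGS = $12,098.99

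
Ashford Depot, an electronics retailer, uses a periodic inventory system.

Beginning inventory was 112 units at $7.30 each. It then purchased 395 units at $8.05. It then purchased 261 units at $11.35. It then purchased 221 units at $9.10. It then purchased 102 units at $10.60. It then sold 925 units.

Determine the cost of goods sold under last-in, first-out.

Sale 1 (925) [LIFO — newest first]: 102 @ $10.60 + 221 @ $9.10 + 261 @ $11.35 + 341 @ $8.05 = $8,799.70
Ending inventory: 112 @ $7.30 + 54 @ $8.05 = $1,252.30

COGS = $8,799.70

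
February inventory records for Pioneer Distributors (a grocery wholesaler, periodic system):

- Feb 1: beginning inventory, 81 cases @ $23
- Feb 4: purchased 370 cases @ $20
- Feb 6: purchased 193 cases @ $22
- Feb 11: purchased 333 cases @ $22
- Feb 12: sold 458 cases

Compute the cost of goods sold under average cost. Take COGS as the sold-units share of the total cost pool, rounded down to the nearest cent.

Feb 12, sell 458: 458/977 × $20,835.00 → $9,767.07
Ending inventory (cost pool remaining) = $11,067.93
Check: goods available $20,835.00 = COGS $9,767.07 + ending $11,067.93

COGS = $9,767.07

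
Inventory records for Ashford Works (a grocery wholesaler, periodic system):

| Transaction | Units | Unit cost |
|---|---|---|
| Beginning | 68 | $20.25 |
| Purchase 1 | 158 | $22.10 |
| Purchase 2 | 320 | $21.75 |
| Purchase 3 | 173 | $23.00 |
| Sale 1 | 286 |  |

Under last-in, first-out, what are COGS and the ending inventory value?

COGS = $6,436.75; ending inventory = $9,371.05

Sale 1 (286) [LIFO — newest first]: 173 @ $23.00 + 113 @ $21.75 = $6,436.75
Ending inventory: 68 @ $20.25 + 158 @ $22.10 + 207 @ $21.75 = $9,371.05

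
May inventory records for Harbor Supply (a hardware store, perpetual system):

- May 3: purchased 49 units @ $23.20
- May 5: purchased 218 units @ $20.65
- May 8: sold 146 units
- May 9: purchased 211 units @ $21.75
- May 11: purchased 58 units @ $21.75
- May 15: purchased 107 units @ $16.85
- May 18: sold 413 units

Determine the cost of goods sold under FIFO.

COGS = $11,876.80

May 8, 146 sold [FIFO — oldest first]: 49 @ $23.20 + 97 @ $20.65 = $3,139.85
May 18, 413 sold [FIFO — oldest first]: 121 @ $20.65 + 211 @ $21.75 + 58 @ $21.75 + 23 @ $16.85 = $8,736.95
Total COGS = $3,139.85 + $8,736.95 = $11,876.80
Ending inventory: 84 @ $16.85 = $1,415.40
Check: goods available $13,292.20 = COGS $11,876.80 + ending $1,415.40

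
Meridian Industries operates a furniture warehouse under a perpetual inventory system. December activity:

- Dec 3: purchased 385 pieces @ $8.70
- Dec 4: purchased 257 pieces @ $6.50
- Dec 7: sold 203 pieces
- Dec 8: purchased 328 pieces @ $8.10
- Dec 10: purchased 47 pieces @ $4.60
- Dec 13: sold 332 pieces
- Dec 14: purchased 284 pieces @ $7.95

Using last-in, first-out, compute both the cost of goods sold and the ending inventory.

COGS = $3,844.20; ending inventory = $6,306.60

Dec 7, 203 sold [LIFO — newest first]: 203 @ $6.50 = $1,319.50
Dec 13, 332 sold [LIFO — newest first]: 47 @ $4.60 + 285 @ $8.10 = $2,524.70
Total COGS = $1,319.50 + $2,524.70 = $3,844.20
Ending inventory: 385 @ $8.70 + 54 @ $6.50 + 43 @ $8.10 + 284 @ $7.95 = $6,306.60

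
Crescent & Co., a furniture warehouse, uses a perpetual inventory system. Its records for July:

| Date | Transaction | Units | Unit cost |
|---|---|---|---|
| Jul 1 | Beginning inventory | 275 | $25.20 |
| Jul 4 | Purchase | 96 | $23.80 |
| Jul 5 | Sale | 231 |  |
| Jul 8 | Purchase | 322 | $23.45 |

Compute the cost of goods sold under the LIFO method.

Jul 5, 231 sold [LIFO — newest first]: 96 @ $23.80 + 135 @ $25.20 = $5,686.80
Ending inventory: 140 @ $25.20 + 322 @ $23.45 = $11,078.90

COGS = $5,686.80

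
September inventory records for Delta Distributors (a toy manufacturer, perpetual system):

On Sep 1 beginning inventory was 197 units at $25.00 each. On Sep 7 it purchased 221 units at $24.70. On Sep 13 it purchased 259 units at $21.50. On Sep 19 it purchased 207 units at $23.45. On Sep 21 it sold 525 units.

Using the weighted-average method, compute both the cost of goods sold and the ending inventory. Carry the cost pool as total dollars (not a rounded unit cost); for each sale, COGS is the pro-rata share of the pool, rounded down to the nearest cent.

COGS = $12,356.71; ending inventory = $8,449.64

After Sep 1: 197 on hand, pool $4,925.00 (≈ $25.0000 each)
After Sep 7: 418 on hand, pool $10,383.70 (≈ $24.8414 each)
After Sep 13: 677 on hand, pool $15,952.20 (≈ $23.5631 each)
After Sep 19: 884 on hand, pool $20,806.35 (≈ $23.5366 each)
Sep 21, sell 525: 525/884 × $20,806.35 → $12,356.71
Ending inventory (cost pool remaining) = $8,449.64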